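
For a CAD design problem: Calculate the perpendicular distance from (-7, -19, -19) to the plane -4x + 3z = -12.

distance = |a·x₀ + b·y₀ + c·z₀ - d| / √(a² + b² + c²)
  = |(-4)·(-7) + 0·(-19) + 3·(-19) - (-12)| / √((-4)² + 0² + 3²)
  = |28 + 0 - 57 + 12| / √(16 + 0 + 9)
  = |-17| / √25
  = 17 / 5
  ≈ 3.4

3.4


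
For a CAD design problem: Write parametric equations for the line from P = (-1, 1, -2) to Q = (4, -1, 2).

Direction vector d = Q - P = (4 + 1, -1 - 1, 2 + 2) = (5, -2, 4)
Parametric form r = P + t·d:
x = -1 + 5t, y = 1 - 2t, z = -2 + 4t

x = -1 + 5t, y = 1 - 2t, z = -2 + 4t


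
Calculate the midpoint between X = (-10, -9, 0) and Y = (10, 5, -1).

M = ((x₁+x₂)/2, (y₁+y₂)/2, (z₁+z₂)/2)
  = ((-10 + 10)/2, (-9 + 5)/2, (0 - 1)/2)
  = (0/2, -4/2, -1/2)
  = (0, -2, -0.5)

(0, -2, -0.5)


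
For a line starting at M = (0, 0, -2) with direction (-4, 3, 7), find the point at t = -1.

P(t) = M + t·d
  = (0 + (-4)·(-1), 0 + 3·(-1), -2 + 7·(-1))
  = (0 + 4, 0 - 3, -2 - 7)
  = (4, -3, -9)

(4, -3, -9)


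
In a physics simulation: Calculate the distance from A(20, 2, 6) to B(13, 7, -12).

d = √[(x₂-x₁)² + (y₂-y₁)² + (z₂-z₁)²]
  = √[(-7)² + 5² + (-18)²]
  = √[49 + 25 + 324]
  = √398
  ≈ 19.95

19.95


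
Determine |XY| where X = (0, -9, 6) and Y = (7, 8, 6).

d = √[(x₂-x₁)² + (y₂-y₁)² + (z₂-z₁)²]
  = √[7² + 17² + 0²]
  = √[49 + 289 + 0]
  = √338
  ≈ 18.38

18.38


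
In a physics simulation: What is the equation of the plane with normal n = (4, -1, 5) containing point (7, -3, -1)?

The plane through P with normal n = (a, b, c) satisfies n·(r - P) = 0,
i.e. ax + by + cz = a·x₀ + b·y₀ + c·z₀.
d = 4·7 + (-1)·(-3) + 5·(-1)
  = 28 + 3 - 5
  = 26
Equation: 4x - y + 5z = 26

4x - y + 5z = 26


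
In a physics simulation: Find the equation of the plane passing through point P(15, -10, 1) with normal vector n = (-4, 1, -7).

The plane through P with normal n = (a, b, c) satisfies n·(r - P) = 0,
i.e. ax + by + cz = a·x₀ + b·y₀ + c·z₀.
d = (-4)·15 + 1·(-10) + (-7)·1
  = -60 - 10 - 7
  = -77
Equation: -4x + y - 7z = -77

-4x + y - 7z = -77


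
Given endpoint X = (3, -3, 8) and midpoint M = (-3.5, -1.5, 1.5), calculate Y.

Y = 2M - X
  = (2·(-3.5) - 3, 2·(-1.5) - (-3), 2·1.5 - 8)
  = (-7 - 3, -3 + 3, 3 - 8)
  = (-10, 0, -5)

(-10, 0, -5)


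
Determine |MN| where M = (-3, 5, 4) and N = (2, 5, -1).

d = √[(x₂-x₁)² + (y₂-y₁)² + (z₂-z₁)²]
  = √[5² + 0² + (-5)²]
  = √[25 + 0 + 25]
  = √50
  ≈ 7.071

7.071


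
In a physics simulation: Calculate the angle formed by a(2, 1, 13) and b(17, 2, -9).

a·b = 2·17 + 1·2 + 13·(-9) = 34 + 2 - 117 = -81
|a| = √(2² + 1² + 13²) = √174 ≈ 13.19
|b| = √(17² + 2² + (-9)²) = √374 ≈ 19.34
cos θ = (a·b)/(|a||b|) = -81/(13.19·19.34) ≈ -0.3175
θ = arccos(-0.3175) ≈ 108.5°

108.5°


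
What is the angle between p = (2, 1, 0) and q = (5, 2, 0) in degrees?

p·q = 2·5 + 1·2 + 0·0 = 10 + 2 + 0 = 12
|p| = √(2² + 1² + 0²) = √5 ≈ 2.236
|q| = √(5² + 2² + 0²) = √29 ≈ 5.385
cos θ = (p·q)/(|p||q|) = 12/(2.236·5.385) ≈ 0.9965
θ = arccos(0.9965) ≈ 4.764°

4.764°


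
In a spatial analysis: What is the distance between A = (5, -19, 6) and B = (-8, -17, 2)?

d = √[(x₂-x₁)² + (y₂-y₁)² + (z₂-z₁)²]
  = √[(-13)² + 2² + (-4)²]
  = √[169 + 4 + 16]
  = √189
  ≈ 13.75

13.75


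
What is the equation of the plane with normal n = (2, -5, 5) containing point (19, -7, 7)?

The plane through P with normal n = (a, b, c) satisfies n·(r - P) = 0,
i.e. ax + by + cz = a·x₀ + b·y₀ + c·z₀.
d = 2·19 + (-5)·(-7) + 5·7
  = 38 + 35 + 35
  = 108
Equation: 2x - 5y + 5z = 108

2x - 5y + 5z = 108


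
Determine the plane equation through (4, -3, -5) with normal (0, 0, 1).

The plane through P with normal n = (a, b, c) satisfies n·(r - P) = 0,
i.e. ax + by + cz = a·x₀ + b·y₀ + c·z₀.
d = 0·4 + 0·(-3) + 1·(-5)
  = 0 + 0 - 5
  = -5
Equation: z = -5

z = -5


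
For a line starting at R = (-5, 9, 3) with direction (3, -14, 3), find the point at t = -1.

P(t) = R + t·d
  = (-5 + 3·(-1), 9 + (-14)·(-1), 3 + 3·(-1))
  = (-5 - 3, 9 + 14, 3 - 3)
  = (-8, 23, 0)

(-8, 23, 0)


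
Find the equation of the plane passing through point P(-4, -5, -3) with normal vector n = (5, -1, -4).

The plane through P with normal n = (a, b, c) satisfies n·(r - P) = 0,
i.e. ax + by + cz = a·x₀ + b·y₀ + c·z₀.
d = 5·(-4) + (-1)·(-5) + (-4)·(-3)
  = -20 + 5 + 12
  = -3
Equation: 5x - y - 4z = -3

5x - y - 4z = -3


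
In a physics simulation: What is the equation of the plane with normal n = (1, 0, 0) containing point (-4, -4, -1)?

The plane through P with normal n = (a, b, c) satisfies n·(r - P) = 0,
i.e. ax + by + cz = a·x₀ + b·y₀ + c·z₀.
d = 1·(-4) + 0·(-4) + 0·(-1)
  = -4 + 0 + 0
  = -4
Equation: x = -4

x = -4


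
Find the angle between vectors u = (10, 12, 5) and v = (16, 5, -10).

u·v = 10·16 + 12·5 + 5·(-10) = 160 + 60 - 50 = 170
|u| = √(10² + 12² + 5²) = √269 ≈ 16.4
|v| = √(16² + 5² + (-10)²) = √381 ≈ 19.52
cos θ = (u·v)/(|u||v|) = 170/(16.4·19.52) ≈ 0.531
θ = arccos(0.531) ≈ 57.93°

57.93°


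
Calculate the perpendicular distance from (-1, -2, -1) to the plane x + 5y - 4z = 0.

distance = |a·x₀ + b·y₀ + c·z₀ - d| / √(a² + b² + c²)
  = |1·(-1) + 5·(-2) + (-4)·(-1) - 0| / √(1² + 5² + (-4)²)
  = |-1 - 10 + 4 + 0| / √(1 + 25 + 16)
  = |-7| / √42
  = 7 / 6.481
  ≈ 1.08

1.08


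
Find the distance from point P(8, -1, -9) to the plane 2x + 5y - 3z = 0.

distance = |a·x₀ + b·y₀ + c·z₀ - d| / √(a² + b² + c²)
  = |2·8 + 5·(-1) + (-3)·(-9) - 0| / √(2² + 5² + (-3)²)
  = |16 - 5 + 27 + 0| / √(4 + 25 + 9)
  = |38| / √38
  = 38 / 6.164
  ≈ 6.164

6.164


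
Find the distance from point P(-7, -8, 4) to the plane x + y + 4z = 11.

distance = |a·x₀ + b·y₀ + c·z₀ - d| / √(a² + b² + c²)
  = |1·(-7) + 1·(-8) + 4·4 - 11| / √(1² + 1² + 4²)
  = |-7 - 8 + 16 - 11| / √(1 + 1 + 16)
  = |-10| / √18
  = 10 / 4.243
  ≈ 2.357

2.357


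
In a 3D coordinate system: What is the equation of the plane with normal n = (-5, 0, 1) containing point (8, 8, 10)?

The plane through P with normal n = (a, b, c) satisfies n·(r - P) = 0,
i.e. ax + by + cz = a·x₀ + b·y₀ + c·z₀.
d = (-5)·8 + 0·8 + 1·10
  = -40 + 0 + 10
  = -30
Equation: -5x + z = -30

-5x + z = -30


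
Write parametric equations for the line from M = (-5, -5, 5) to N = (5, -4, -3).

Direction vector d = N - M = (5 + 5, -4 + 5, -3 - 5) = (10, 1, -8)
Parametric form r = M + t·d:
x = -5 + 10t, y = -5 + t, z = 5 - 8t

x = -5 + 10t, y = -5 + t, z = 5 - 8t


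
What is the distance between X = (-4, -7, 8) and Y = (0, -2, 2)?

d = √[(x₂-x₁)² + (y₂-y₁)² + (z₂-z₁)²]
  = √[4² + 5² + (-6)²]
  = √[16 + 25 + 36]
  = √77
  ≈ 8.775

8.775


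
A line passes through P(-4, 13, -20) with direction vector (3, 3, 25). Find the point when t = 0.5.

P(t) = P + t·d
  = (-4 + 3·0.5, 13 + 3·0.5, -20 + 25·0.5)
  = (-4 + 1.5, 13 + 1.5, -20 + 12.5)
  = (-2.5, 14.5, -7.5)

(-2.5, 14.5, -7.5)


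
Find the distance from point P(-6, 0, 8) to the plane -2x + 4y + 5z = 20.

distance = |a·x₀ + b·y₀ + c·z₀ - d| / √(a² + b² + c²)
  = |(-2)·(-6) + 4·0 + 5·8 - 20| / √((-2)² + 4² + 5²)
  = |12 + 0 + 40 - 20| / √(4 + 16 + 25)
  = |32| / √45
  = 32 / 6.708
  ≈ 4.77

4.77


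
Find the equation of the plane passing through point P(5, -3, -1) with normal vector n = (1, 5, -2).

The plane through P with normal n = (a, b, c) satisfies n·(r - P) = 0,
i.e. ax + by + cz = a·x₀ + b·y₀ + c·z₀.
d = 1·5 + 5·(-3) + (-2)·(-1)
  = 5 - 15 + 2
  = -8
Equation: x + 5y - 2z = -8

x + 5y - 2z = -8


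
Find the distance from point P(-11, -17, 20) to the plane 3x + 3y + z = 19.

distance = |a·x₀ + b·y₀ + c·z₀ - d| / √(a² + b² + c²)
  = |3·(-11) + 3·(-17) + 1·20 - 19| / √(3² + 3² + 1²)
  = |-33 - 51 + 20 - 19| / √(9 + 9 + 1)
  = |-83| / √19
  = 83 / 4.359
  ≈ 19.04

19.04


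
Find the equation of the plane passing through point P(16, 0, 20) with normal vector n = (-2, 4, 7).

The plane through P with normal n = (a, b, c) satisfies n·(r - P) = 0,
i.e. ax + by + cz = a·x₀ + b·y₀ + c·z₀.
d = (-2)·16 + 4·0 + 7·20
  = -32 + 0 + 140
  = 108
Equation: -2x + 4y + 7z = 108

-2x + 4y + 7z = 108


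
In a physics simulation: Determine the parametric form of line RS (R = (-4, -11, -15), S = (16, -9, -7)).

Direction vector d = S - R = (16 + 4, -9 + 11, -7 + 15) = (20, 2, 8)
Parametric form r = R + t·d:
x = -4 + 20t, y = -11 + 2t, z = -15 + 8t

x = -4 + 20t, y = -11 + 2t, z = -15 + 8t


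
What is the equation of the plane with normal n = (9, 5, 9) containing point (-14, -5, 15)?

The plane through P with normal n = (a, b, c) satisfies n·(r - P) = 0,
i.e. ax + by + cz = a·x₀ + b·y₀ + c·z₀.
d = 9·(-14) + 5·(-5) + 9·15
  = -126 - 25 + 135
  = -16
Equation: 9x + 5y + 9z = -16

9x + 5y + 9z = -16


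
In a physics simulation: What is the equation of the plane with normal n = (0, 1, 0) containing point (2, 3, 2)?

The plane through P with normal n = (a, b, c) satisfies n·(r - P) = 0,
i.e. ax + by + cz = a·x₀ + b·y₀ + c·z₀.
d = 0·2 + 1·3 + 0·2
  = 0 + 3 + 0
  = 3
Equation: y = 3

y = 3


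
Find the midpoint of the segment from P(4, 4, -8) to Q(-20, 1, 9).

M = ((x₁+x₂)/2, (y₁+y₂)/2, (z₁+z₂)/2)
  = ((4 - 20)/2, (4 + 1)/2, (-8 + 9)/2)
  = (-16/2, 5/2, 1/2)
  = (-8, 2.5, 0.5)

(-8, 2.5, 0.5)


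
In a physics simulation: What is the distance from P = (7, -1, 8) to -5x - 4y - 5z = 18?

distance = |a·x₀ + b·y₀ + c·z₀ - d| / √(a² + b² + c²)
  = |(-5)·7 + (-4)·(-1) + (-5)·8 - 18| / √((-5)² + (-4)² + (-5)²)
  = |-35 + 4 - 40 - 18| / √(25 + 16 + 25)
  = |-89| / √66
  = 89 / 8.124
  ≈ 10.96

10.96


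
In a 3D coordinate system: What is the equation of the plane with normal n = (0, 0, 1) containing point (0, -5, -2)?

The plane through P with normal n = (a, b, c) satisfies n·(r - P) = 0,
i.e. ax + by + cz = a·x₀ + b·y₀ + c·z₀.
d = 0·0 + 0·(-5) + 1·(-2)
  = 0 + 0 - 2
  = -2
Equation: z = -2

z = -2


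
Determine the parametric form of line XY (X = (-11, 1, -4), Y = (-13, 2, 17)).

Direction vector d = Y - X = (-13 + 11, 2 - 1, 17 + 4) = (-2, 1, 21)
Parametric form r = X + t·d:
x = -11 - 2t, y = 1 + t, z = -4 + 21t

x = -11 - 2t, y = 1 + t, z = -4 + 21t


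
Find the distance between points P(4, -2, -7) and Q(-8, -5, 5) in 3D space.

d = √[(x₂-x₁)² + (y₂-y₁)² + (z₂-z₁)²]
  = √[(-12)² + (-3)² + 12²]
  = √[144 + 9 + 144]
  = √297
  ≈ 17.23

17.23


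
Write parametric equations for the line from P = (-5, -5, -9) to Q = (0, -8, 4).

Direction vector d = Q - P = (0 + 5, -8 + 5, 4 + 9) = (5, -3, 13)
Parametric form r = P + t·d:
x = -5 + 5t, y = -5 - 3t, z = -9 + 13t

x = -5 + 5t, y = -5 - 3t, z = -9 + 13t


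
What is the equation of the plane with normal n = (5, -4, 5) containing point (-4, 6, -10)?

The plane through P with normal n = (a, b, c) satisfies n·(r - P) = 0,
i.e. ax + by + cz = a·x₀ + b·y₀ + c·z₀.
d = 5·(-4) + (-4)·6 + 5·(-10)
  = -20 - 24 - 50
  = -94
Equation: 5x - 4y + 5z = -94

5x - 4y + 5z = -94


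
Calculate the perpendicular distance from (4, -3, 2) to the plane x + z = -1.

distance = |a·x₀ + b·y₀ + c·z₀ - d| / √(a² + b² + c²)
  = |1·4 + 0·(-3) + 1·2 - (-1)| / √(1² + 0² + 1²)
  = |4 + 0 + 2 + 1| / √(1 + 0 + 1)
  = |7| / √2
  = 7 / 1.414
  ≈ 4.95

4.95


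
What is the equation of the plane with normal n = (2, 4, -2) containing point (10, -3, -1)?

The plane through P with normal n = (a, b, c) satisfies n·(r - P) = 0,
i.e. ax + by + cz = a·x₀ + b·y₀ + c·z₀.
d = 2·10 + 4·(-3) + (-2)·(-1)
  = 20 - 12 + 2
  = 10
Equation: 2x + 4y - 2z = 10

2x + 4y - 2z = 10


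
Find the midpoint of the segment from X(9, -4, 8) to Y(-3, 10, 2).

M = ((x₁+x₂)/2, (y₁+y₂)/2, (z₁+z₂)/2)
  = ((9 - 3)/2, (-4 + 10)/2, (8 + 2)/2)
  = (6/2, 6/2, 10/2)
  = (3, 3, 5)

(3, 3, 5)


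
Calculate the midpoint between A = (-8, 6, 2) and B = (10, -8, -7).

M = ((x₁+x₂)/2, (y₁+y₂)/2, (z₁+z₂)/2)
  = ((-8 + 10)/2, (6 - 8)/2, (2 - 7)/2)
  = (2/2, -2/2, -5/2)
  = (1, -1, -2.5)

(1, -1, -2.5)


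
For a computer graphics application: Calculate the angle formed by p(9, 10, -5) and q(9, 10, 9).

p·q = 9·9 + 10·10 + (-5)·9 = 81 + 100 - 45 = 136
|p| = √(9² + 10² + (-5)²) = √206 ≈ 14.35
|q| = √(9² + 10² + 9²) = √262 ≈ 16.19
cos θ = (p·q)/(|p||q|) = 136/(14.35·16.19) ≈ 0.5854
θ = arccos(0.5854) ≈ 54.17°

54.17°


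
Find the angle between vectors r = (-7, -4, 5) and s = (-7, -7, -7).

r·s = (-7)·(-7) + (-4)·(-7) + 5·(-7) = 49 + 28 - 35 = 42
|r| = √((-7)² + (-4)² + 5²) = √90 ≈ 9.487
|s| = √((-7)² + (-7)² + (-7)²) = √147 ≈ 12.12
cos θ = (r·s)/(|r||s|) = 42/(9.487·12.12) ≈ 0.3651
θ = arccos(0.3651) ≈ 68.58°

68.58°


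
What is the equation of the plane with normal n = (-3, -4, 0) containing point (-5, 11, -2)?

The plane through P with normal n = (a, b, c) satisfies n·(r - P) = 0,
i.e. ax + by + cz = a·x₀ + b·y₀ + c·z₀.
d = (-3)·(-5) + (-4)·11 + 0·(-2)
  = 15 - 44 + 0
  = -29
Equation: -3x - 4y = -29

-3x - 4y = -29


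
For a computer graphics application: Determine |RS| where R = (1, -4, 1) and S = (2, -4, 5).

d = √[(x₂-x₁)² + (y₂-y₁)² + (z₂-z₁)²]
  = √[1² + 0² + 4²]
  = √[1 + 0 + 16]
  = √17
  ≈ 4.123

4.123


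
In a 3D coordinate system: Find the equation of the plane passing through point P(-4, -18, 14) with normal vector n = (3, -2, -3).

The plane through P with normal n = (a, b, c) satisfies n·(r - P) = 0,
i.e. ax + by + cz = a·x₀ + b·y₀ + c·z₀.
d = 3·(-4) + (-2)·(-18) + (-3)·14
  = -12 + 36 - 42
  = -18
Equation: 3x - 2y - 3z = -18

3x - 2y - 3z = -18


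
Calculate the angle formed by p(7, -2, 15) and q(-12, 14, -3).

p·q = 7·(-12) + (-2)·14 + 15·(-3) = -84 - 28 - 45 = -157
|p| = √(7² + (-2)² + 15²) = √278 ≈ 16.67
|q| = √((-12)² + 14² + (-3)²) = √349 ≈ 18.68
cos θ = (p·q)/(|p||q|) = -157/(16.67·18.68) ≈ -0.504
θ = arccos(-0.504) ≈ 120.3°

120.3°


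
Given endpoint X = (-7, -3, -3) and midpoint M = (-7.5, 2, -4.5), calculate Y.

Y = 2M - X
  = (2·(-7.5) - (-7), 2·2 - (-3), 2·(-4.5) - (-3))
  = (-15 + 7, 4 + 3, -9 + 3)
  = (-8, 7, -6)

(-8, 7, -6)


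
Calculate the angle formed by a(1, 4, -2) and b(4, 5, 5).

a·b = 1·4 + 4·5 + (-2)·5 = 4 + 20 - 10 = 14
|a| = √(1² + 4² + (-2)²) = √21 ≈ 4.583
|b| = √(4² + 5² + 5²) = √66 ≈ 8.124
cos θ = (a·b)/(|a||b|) = 14/(4.583·8.124) ≈ 0.3761
θ = arccos(0.3761) ≈ 67.91°

67.91°


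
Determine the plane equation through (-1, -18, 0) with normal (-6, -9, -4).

The plane through P with normal n = (a, b, c) satisfies n·(r - P) = 0,
i.e. ax + by + cz = a·x₀ + b·y₀ + c·z₀.
d = (-6)·(-1) + (-9)·(-18) + (-4)·0
  = 6 + 162 + 0
  = 168
Equation: -6x - 9y - 4z = 168

-6x - 9y - 4z = 168


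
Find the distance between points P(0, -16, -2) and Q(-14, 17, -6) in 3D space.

d = √[(x₂-x₁)² + (y₂-y₁)² + (z₂-z₁)²]
  = √[(-14)² + 33² + (-4)²]
  = √[196 + 1089 + 16]
  = √1301
  ≈ 36.07

36.07


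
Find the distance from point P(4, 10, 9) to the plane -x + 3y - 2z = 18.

distance = |a·x₀ + b·y₀ + c·z₀ - d| / √(a² + b² + c²)
  = |(-1)·4 + 3·10 + (-2)·9 - 18| / √((-1)² + 3² + (-2)²)
  = |-4 + 30 - 18 - 18| / √(1 + 9 + 4)
  = |-10| / √14
  = 10 / 3.742
  ≈ 2.673

2.673


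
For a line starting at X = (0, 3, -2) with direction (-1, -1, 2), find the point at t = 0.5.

P(t) = X + t·d
  = (0 + (-1)·0.5, 3 + (-1)·0.5, -2 + 2·0.5)
  = (0 - 0.5, 3 - 0.5, -2 + 1)
  = (-0.5, 2.5, -1)

(-0.5, 2.5, -1)


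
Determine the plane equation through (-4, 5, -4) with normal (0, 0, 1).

The plane through P with normal n = (a, b, c) satisfies n·(r - P) = 0,
i.e. ax + by + cz = a·x₀ + b·y₀ + c·z₀.
d = 0·(-4) + 0·5 + 1·(-4)
  = 0 + 0 - 4
  = -4
Equation: z = -4

z = -4


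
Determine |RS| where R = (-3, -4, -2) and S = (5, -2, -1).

d = √[(x₂-x₁)² + (y₂-y₁)² + (z₂-z₁)²]
  = √[8² + 2² + 1²]
  = √[64 + 4 + 1]
  = √69
  ≈ 8.307

8.307


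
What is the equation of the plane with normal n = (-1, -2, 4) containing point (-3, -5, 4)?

The plane through P with normal n = (a, b, c) satisfies n·(r - P) = 0,
i.e. ax + by + cz = a·x₀ + b·y₀ + c·z₀.
d = (-1)·(-3) + (-2)·(-5) + 4·4
  = 3 + 10 + 16
  = 29
Equation: -x - 2y + 4z = 29

-x - 2y + 4z = 29


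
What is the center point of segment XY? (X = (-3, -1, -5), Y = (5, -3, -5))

M = ((x₁+x₂)/2, (y₁+y₂)/2, (z₁+z₂)/2)
  = ((-3 + 5)/2, (-1 - 3)/2, (-5 - 5)/2)
  = (2/2, -4/2, -10/2)
  = (1, -2, -5)

(1, -2, -5)


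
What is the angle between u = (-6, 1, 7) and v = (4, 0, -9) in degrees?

u·v = (-6)·4 + 1·0 + 7·(-9) = -24 + 0 - 63 = -87
|u| = √((-6)² + 1² + 7²) = √86 ≈ 9.274
|v| = √(4² + 0² + (-9)²) = √97 ≈ 9.849
cos θ = (u·v)/(|u||v|) = -87/(9.274·9.849) ≈ -0.9525
θ = arccos(-0.9525) ≈ 162.3°

162.3°


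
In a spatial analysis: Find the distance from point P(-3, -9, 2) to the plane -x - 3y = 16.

distance = |a·x₀ + b·y₀ + c·z₀ - d| / √(a² + b² + c²)
  = |(-1)·(-3) + (-3)·(-9) + 0·2 - 16| / √((-1)² + (-3)² + 0²)
  = |3 + 27 + 0 - 16| / √(1 + 9 + 0)
  = |14| / √10
  = 14 / 3.162
  ≈ 4.427

4.427


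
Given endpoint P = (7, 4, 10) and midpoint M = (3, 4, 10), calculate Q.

Q = 2M - P
  = (2·3 - 7, 2·4 - 4, 2·10 - 10)
  = (6 - 7, 8 - 4, 20 - 10)
  = (-1, 4, 10)

(-1, 4, 10)


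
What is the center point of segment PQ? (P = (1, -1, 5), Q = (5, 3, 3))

M = ((x₁+x₂)/2, (y₁+y₂)/2, (z₁+z₂)/2)
  = ((1 + 5)/2, (-1 + 3)/2, (5 + 3)/2)
  = (6/2, 2/2, 8/2)
  = (3, 1, 4)

(3, 1, 4)


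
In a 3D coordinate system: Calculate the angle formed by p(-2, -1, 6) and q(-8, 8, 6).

p·q = (-2)·(-8) + (-1)·8 + 6·6 = 16 - 8 + 36 = 44
|p| = √((-2)² + (-1)² + 6²) = √41 ≈ 6.403
|q| = √((-8)² + 8² + 6²) = √164 ≈ 12.81
cos θ = (p·q)/(|p||q|) = 44/(6.403·12.81) ≈ 0.5366
θ = arccos(0.5366) ≈ 57.55°

57.55°


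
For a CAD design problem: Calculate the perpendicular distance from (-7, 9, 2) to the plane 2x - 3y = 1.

distance = |a·x₀ + b·y₀ + c·z₀ - d| / √(a² + b² + c²)
  = |2·(-7) + (-3)·9 + 0·2 - 1| / √(2² + (-3)² + 0²)
  = |-14 - 27 + 0 - 1| / √(4 + 9 + 0)
  = |-42| / √13
  = 42 / 3.606
  ≈ 11.65

11.65


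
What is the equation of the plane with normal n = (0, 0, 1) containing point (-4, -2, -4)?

The plane through P with normal n = (a, b, c) satisfies n·(r - P) = 0,
i.e. ax + by + cz = a·x₀ + b·y₀ + c·z₀.
d = 0·(-4) + 0·(-2) + 1·(-4)
  = 0 + 0 - 4
  = -4
Equation: z = -4

z = -4


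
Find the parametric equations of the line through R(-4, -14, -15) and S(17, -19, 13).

Direction vector d = S - R = (17 + 4, -19 + 14, 13 + 15) = (21, -5, 28)
Parametric form r = R + t·d:
x = -4 + 21t, y = -14 - 5t, z = -15 + 28t

x = -4 + 21t, y = -14 - 5t, z = -15 + 28t


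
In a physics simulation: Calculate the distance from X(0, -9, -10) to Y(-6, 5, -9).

d = √[(x₂-x₁)² + (y₂-y₁)² + (z₂-z₁)²]
  = √[(-6)² + 14² + 1²]
  = √[36 + 196 + 1]
  = √233
  ≈ 15.26

15.26


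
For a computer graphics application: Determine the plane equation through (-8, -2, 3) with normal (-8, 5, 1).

The plane through P with normal n = (a, b, c) satisfies n·(r - P) = 0,
i.e. ax + by + cz = a·x₀ + b·y₀ + c·z₀.
d = (-8)·(-8) + 5·(-2) + 1·3
  = 64 - 10 + 3
  = 57
Equation: -8x + 5y + z = 57

-8x + 5y + z = 57


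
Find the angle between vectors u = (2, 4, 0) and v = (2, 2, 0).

u·v = 2·2 + 4·2 + 0·0 = 4 + 8 + 0 = 12
|u| = √(2² + 4² + 0²) = √20 ≈ 4.472
|v| = √(2² + 2² + 0²) = √8 ≈ 2.828
cos θ = (u·v)/(|u||v|) = 12/(4.472·2.828) ≈ 0.9487
θ = arccos(0.9487) ≈ 18.43°

18.43°


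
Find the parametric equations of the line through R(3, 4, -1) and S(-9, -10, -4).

Direction vector d = S - R = (-9 - 3, -10 - 4, -4 + 1) = (-12, -14, -3)
Parametric form r = R + t·d:
x = 3 - 12t, y = 4 - 14t, z = -1 - 3t

x = 3 - 12t, y = 4 - 14t, z = -1 - 3t


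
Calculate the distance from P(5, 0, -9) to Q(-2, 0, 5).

d = √[(x₂-x₁)² + (y₂-y₁)² + (z₂-z₁)²]
  = √[(-7)² + 0² + 14²]
  = √[49 + 0 + 196]
  = √245
  ≈ 15.65

15.65


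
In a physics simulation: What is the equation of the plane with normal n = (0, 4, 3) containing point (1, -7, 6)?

The plane through P with normal n = (a, b, c) satisfies n·(r - P) = 0,
i.e. ax + by + cz = a·x₀ + b·y₀ + c·z₀.
d = 0·1 + 4·(-7) + 3·6
  = 0 - 28 + 18
  = -10
Equation: 4y + 3z = -10

4y + 3z = -10


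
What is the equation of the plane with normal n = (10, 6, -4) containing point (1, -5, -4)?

The plane through P with normal n = (a, b, c) satisfies n·(r - P) = 0,
i.e. ax + by + cz = a·x₀ + b·y₀ + c·z₀.
d = 10·1 + 6·(-5) + (-4)·(-4)
  = 10 - 30 + 16
  = -4
Equation: 10x + 6y - 4z = -4

10x + 6y - 4z = -4


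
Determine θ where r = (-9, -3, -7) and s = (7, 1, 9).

r·s = (-9)·7 + (-3)·1 + (-7)·9 = -63 - 3 - 63 = -129
|r| = √((-9)² + (-3)² + (-7)²) = √139 ≈ 11.79
|s| = √(7² + 1² + 9²) = √131 ≈ 11.45
cos θ = (r·s)/(|r||s|) = -129/(11.79·11.45) ≈ -0.956
θ = arccos(-0.956) ≈ 162.9°

162.9°


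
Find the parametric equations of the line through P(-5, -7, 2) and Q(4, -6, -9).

Direction vector d = Q - P = (4 + 5, -6 + 7, -9 - 2) = (9, 1, -11)
Parametric form r = P + t·d:
x = -5 + 9t, y = -7 + t, z = 2 - 11t

x = -5 + 9t, y = -7 + t, z = 2 - 11t


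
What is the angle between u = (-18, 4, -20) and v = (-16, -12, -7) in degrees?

u·v = (-18)·(-16) + 4·(-12) + (-20)·(-7) = 288 - 48 + 140 = 380
|u| = √((-18)² + 4² + (-20)²) = √740 ≈ 27.2
|v| = √((-16)² + (-12)² + (-7)²) = √449 ≈ 21.19
cos θ = (u·v)/(|u||v|) = 380/(27.2·21.19) ≈ 0.6592
θ = arccos(0.6592) ≈ 48.76°

48.76°


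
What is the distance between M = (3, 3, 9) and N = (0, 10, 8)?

d = √[(x₂-x₁)² + (y₂-y₁)² + (z₂-z₁)²]
  = √[(-3)² + 7² + (-1)²]
  = √[9 + 49 + 1]
  = √59
  ≈ 7.681

7.681


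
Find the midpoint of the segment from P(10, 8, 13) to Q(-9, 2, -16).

M = ((x₁+x₂)/2, (y₁+y₂)/2, (z₁+z₂)/2)
  = ((10 - 9)/2, (8 + 2)/2, (13 - 16)/2)
  = (1/2, 10/2, -3/2)
  = (0.5, 5, -1.5)

(0.5, 5, -1.5)


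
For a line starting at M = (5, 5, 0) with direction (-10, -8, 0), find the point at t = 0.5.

P(t) = M + t·d
  = (5 + (-10)·0.5, 5 + (-8)·0.5, 0 + 0·0.5)
  = (5 - 5, 5 - 4, 0 + 0)
  = (0, 1, 0)

(0, 1, 0)


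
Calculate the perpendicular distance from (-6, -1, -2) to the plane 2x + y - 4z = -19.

distance = |a·x₀ + b·y₀ + c·z₀ - d| / √(a² + b² + c²)
  = |2·(-6) + 1·(-1) + (-4)·(-2) - (-19)| / √(2² + 1² + (-4)²)
  = |-12 - 1 + 8 + 19| / √(4 + 1 + 16)
  = |14| / √21
  = 14 / 4.583
  ≈ 3.055

3.055


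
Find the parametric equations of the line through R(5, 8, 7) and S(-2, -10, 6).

Direction vector d = S - R = (-2 - 5, -10 - 8, 6 - 7) = (-7, -18, -1)
Parametric form r = R + t·d:
x = 5 - 7t, y = 8 - 18t, z = 7 - t

x = 5 - 7t, y = 8 - 18t, z = 7 - t


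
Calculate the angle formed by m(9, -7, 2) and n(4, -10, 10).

m·n = 9·4 + (-7)·(-10) + 2·10 = 36 + 70 + 20 = 126
|m| = √(9² + (-7)² + 2²) = √134 ≈ 11.58
|n| = √(4² + (-10)² + 10²) = √216 ≈ 14.7
cos θ = (m·n)/(|m||n|) = 126/(11.58·14.7) ≈ 0.7406
θ = arccos(0.7406) ≈ 42.22°

42.22°


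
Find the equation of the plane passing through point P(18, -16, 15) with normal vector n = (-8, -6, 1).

The plane through P with normal n = (a, b, c) satisfies n·(r - P) = 0,
i.e. ax + by + cz = a·x₀ + b·y₀ + c·z₀.
d = (-8)·18 + (-6)·(-16) + 1·15
  = -144 + 96 + 15
  = -33
Equation: -8x - 6y + z = -33

-8x - 6y + z = -33


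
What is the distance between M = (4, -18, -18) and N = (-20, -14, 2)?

d = √[(x₂-x₁)² + (y₂-y₁)² + (z₂-z₁)²]
  = √[(-24)² + 4² + 20²]
  = √[576 + 16 + 400]
  = √992
  ≈ 31.5

31.5


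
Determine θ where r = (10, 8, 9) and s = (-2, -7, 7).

r·s = 10·(-2) + 8·(-7) + 9·7 = -20 - 56 + 63 = -13
|r| = √(10² + 8² + 9²) = √245 ≈ 15.65
|s| = √((-2)² + (-7)² + 7²) = √102 ≈ 10.1
cos θ = (r·s)/(|r||s|) = -13/(15.65·10.1) ≈ -0.08224
θ = arccos(-0.08224) ≈ 94.72°

94.72°


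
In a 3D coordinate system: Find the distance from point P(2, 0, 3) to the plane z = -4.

distance = |a·x₀ + b·y₀ + c·z₀ - d| / √(a² + b² + c²)
  = |0·2 + 0·0 + 1·3 - (-4)| / √(0² + 0² + 1²)
  = |0 + 0 + 3 + 4| / √(0 + 0 + 1)
  = |7| / √1
  = 7 / 1
  ≈ 7

7


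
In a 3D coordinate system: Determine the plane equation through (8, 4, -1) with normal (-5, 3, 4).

The plane through P with normal n = (a, b, c) satisfies n·(r - P) = 0,
i.e. ax + by + cz = a·x₀ + b·y₀ + c·z₀.
d = (-5)·8 + 3·4 + 4·(-1)
  = -40 + 12 - 4
  = -32
Equation: -5x + 3y + 4z = -32

-5x + 3y + 4z = -32


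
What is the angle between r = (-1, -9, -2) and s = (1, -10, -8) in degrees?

r·s = (-1)·1 + (-9)·(-10) + (-2)·(-8) = -1 + 90 + 16 = 105
|r| = √((-1)² + (-9)² + (-2)²) = √86 ≈ 9.274
|s| = √(1² + (-10)² + (-8)²) = √165 ≈ 12.85
cos θ = (r·s)/(|r||s|) = 105/(9.274·12.85) ≈ 0.8815
θ = arccos(0.8815) ≈ 28.18°

28.18°


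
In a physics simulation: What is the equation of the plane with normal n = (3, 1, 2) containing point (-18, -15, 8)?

The plane through P with normal n = (a, b, c) satisfies n·(r - P) = 0,
i.e. ax + by + cz = a·x₀ + b·y₀ + c·z₀.
d = 3·(-18) + 1·(-15) + 2·8
  = -54 - 15 + 16
  = -53
Equation: 3x + y + 2z = -53

3x + y + 2z = -53


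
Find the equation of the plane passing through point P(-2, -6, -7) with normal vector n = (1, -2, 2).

The plane through P with normal n = (a, b, c) satisfies n·(r - P) = 0,
i.e. ax + by + cz = a·x₀ + b·y₀ + c·z₀.
d = 1·(-2) + (-2)·(-6) + 2·(-7)
  = -2 + 12 - 14
  = -4
Equation: x - 2y + 2z = -4

x - 2y + 2z = -4


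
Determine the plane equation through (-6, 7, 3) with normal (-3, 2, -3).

The plane through P with normal n = (a, b, c) satisfies n·(r - P) = 0,
i.e. ax + by + cz = a·x₀ + b·y₀ + c·z₀.
d = (-3)·(-6) + 2·7 + (-3)·3
  = 18 + 14 - 9
  = 23
Equation: -3x + 2y - 3z = 23

-3x + 2y - 3z = 23


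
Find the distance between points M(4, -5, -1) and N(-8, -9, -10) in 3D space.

d = √[(x₂-x₁)² + (y₂-y₁)² + (z₂-z₁)²]
  = √[(-12)² + (-4)² + (-9)²]
  = √[144 + 16 + 81]
  = √241
  ≈ 15.52

15.52


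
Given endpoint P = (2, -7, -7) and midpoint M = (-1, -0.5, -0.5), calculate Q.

Q = 2M - P
  = (2·(-1) - 2, 2·(-0.5) - (-7), 2·(-0.5) - (-7))
  = (-2 - 2, -1 + 7, -1 + 7)
  = (-4, 6, 6)

(-4, 6, 6)


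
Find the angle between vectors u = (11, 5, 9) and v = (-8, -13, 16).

u·v = 11·(-8) + 5·(-13) + 9·16 = -88 - 65 + 144 = -9
|u| = √(11² + 5² + 9²) = √227 ≈ 15.07
|v| = √((-8)² + (-13)² + 16²) = √489 ≈ 22.11
cos θ = (u·v)/(|u||v|) = -9/(15.07·22.11) ≈ -0.02701
θ = arccos(-0.02701) ≈ 91.55°

91.55°


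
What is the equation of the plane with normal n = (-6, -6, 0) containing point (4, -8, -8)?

The plane through P with normal n = (a, b, c) satisfies n·(r - P) = 0,
i.e. ax + by + cz = a·x₀ + b·y₀ + c·z₀.
d = (-6)·4 + (-6)·(-8) + 0·(-8)
  = -24 + 48 + 0
  = 24
Equation: -6x - 6y = 24

-6x - 6y = 24


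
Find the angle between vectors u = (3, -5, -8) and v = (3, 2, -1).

u·v = 3·3 + (-5)·2 + (-8)·(-1) = 9 - 10 + 8 = 7
|u| = √(3² + (-5)² + (-8)²) = √98 ≈ 9.899
|v| = √(3² + 2² + (-1)²) = √14 ≈ 3.742
cos θ = (u·v)/(|u||v|) = 7/(9.899·3.742) ≈ 0.189
θ = arccos(0.189) ≈ 79.11°

79.11°


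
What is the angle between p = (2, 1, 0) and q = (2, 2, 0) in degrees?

p·q = 2·2 + 1·2 + 0·0 = 4 + 2 + 0 = 6
|p| = √(2² + 1² + 0²) = √5 ≈ 2.236
|q| = √(2² + 2² + 0²) = √8 ≈ 2.828
cos θ = (p·q)/(|p||q|) = 6/(2.236·2.828) ≈ 0.9487
θ = arccos(0.9487) ≈ 18.43°

18.43°


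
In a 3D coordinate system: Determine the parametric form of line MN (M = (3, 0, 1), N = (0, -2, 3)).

Direction vector d = N - M = (0 - 3, -2 + 0, 3 - 1) = (-3, -2, 2)
Parametric form r = M + t·d:
x = 3 - 3t, y = 0 - 2t, z = 1 + 2t

x = 3 - 3t, y = 0 - 2t, z = 1 + 2t


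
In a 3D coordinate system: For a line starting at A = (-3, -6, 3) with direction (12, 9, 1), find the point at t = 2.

P(t) = A + t·d
  = (-3 + 12·2, -6 + 9·2, 3 + 1·2)
  = (-3 + 24, -6 + 18, 3 + 2)
  = (21, 12, 5)

(21, 12, 5)


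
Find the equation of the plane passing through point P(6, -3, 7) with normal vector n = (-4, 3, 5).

The plane through P with normal n = (a, b, c) satisfies n·(r - P) = 0,
i.e. ax + by + cz = a·x₀ + b·y₀ + c·z₀.
d = (-4)·6 + 3·(-3) + 5·7
  = -24 - 9 + 35
  = 2
Equation: -4x + 3y + 5z = 2

-4x + 3y + 5z = 2


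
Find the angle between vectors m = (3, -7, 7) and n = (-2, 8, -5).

m·n = 3·(-2) + (-7)·8 + 7·(-5) = -6 - 56 - 35 = -97
|m| = √(3² + (-7)² + 7²) = √107 ≈ 10.34
|n| = √((-2)² + 8² + (-5)²) = √93 ≈ 9.644
cos θ = (m·n)/(|m||n|) = -97/(10.34·9.644) ≈ -0.9724
θ = arccos(-0.9724) ≈ 166.5°

166.5°


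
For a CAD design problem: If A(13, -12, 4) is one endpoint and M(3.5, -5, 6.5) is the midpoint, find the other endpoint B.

B = 2M - A
  = (2·3.5 - 13, 2·(-5) - (-12), 2·6.5 - 4)
  = (7 - 13, -10 + 12, 13 - 4)
  = (-6, 2, 9)

(-6, 2, 9)


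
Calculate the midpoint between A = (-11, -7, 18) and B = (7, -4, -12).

M = ((x₁+x₂)/2, (y₁+y₂)/2, (z₁+z₂)/2)
  = ((-11 + 7)/2, (-7 - 4)/2, (18 - 12)/2)
  = (-4/2, -11/2, 6/2)
  = (-2, -5.5, 3)

(-2, -5.5, 3)


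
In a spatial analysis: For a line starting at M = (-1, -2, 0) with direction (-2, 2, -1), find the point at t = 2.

P(t) = M + t·d
  = (-1 + (-2)·2, -2 + 2·2, 0 + (-1)·2)
  = (-1 - 4, -2 + 4, 0 - 2)
  = (-5, 2, -2)

(-5, 2, -2)


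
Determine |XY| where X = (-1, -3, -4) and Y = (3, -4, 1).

d = √[(x₂-x₁)² + (y₂-y₁)² + (z₂-z₁)²]
  = √[4² + (-1)² + 5²]
  = √[16 + 1 + 25]
  = √42
  ≈ 6.481

6.481


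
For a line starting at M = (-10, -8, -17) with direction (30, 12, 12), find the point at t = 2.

P(t) = M + t·d
  = (-10 + 30·2, -8 + 12·2, -17 + 12·2)
  = (-10 + 60, -8 + 24, -17 + 24)
  = (50, 16, 7)

(50, 16, 7)


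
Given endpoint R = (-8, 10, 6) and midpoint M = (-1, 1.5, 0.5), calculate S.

S = 2M - R
  = (2·(-1) - (-8), 2·1.5 - 10, 2·0.5 - 6)
  = (-2 + 8, 3 - 10, 1 - 6)
  = (6, -7, -5)

(6, -7, -5)


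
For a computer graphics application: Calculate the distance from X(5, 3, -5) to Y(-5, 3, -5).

d = √[(x₂-x₁)² + (y₂-y₁)² + (z₂-z₁)²]
  = √[(-10)² + 0² + 0²]
  = √[100 + 0 + 0]
  = √100
  ≈ 10

10


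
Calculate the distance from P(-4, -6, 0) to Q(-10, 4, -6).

d = √[(x₂-x₁)² + (y₂-y₁)² + (z₂-z₁)²]
  = √[(-6)² + 10² + (-6)²]
  = √[36 + 100 + 36]
  = √172
  ≈ 13.11

13.11


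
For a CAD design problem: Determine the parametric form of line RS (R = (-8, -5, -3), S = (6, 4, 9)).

Direction vector d = S - R = (6 + 8, 4 + 5, 9 + 3) = (14, 9, 12)
Parametric form r = R + t·d:
x = -8 + 14t, y = -5 + 9t, z = -3 + 12t

x = -8 + 14t, y = -5 + 9t, z = -3 + 12t


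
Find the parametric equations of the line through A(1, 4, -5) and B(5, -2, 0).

Direction vector d = B - A = (5 - 1, -2 - 4, 0 + 5) = (4, -6, 5)
Parametric form r = A + t·d:
x = 1 + 4t, y = 4 - 6t, z = -5 + 5t

x = 1 + 4t, y = 4 - 6t, z = -5 + 5t


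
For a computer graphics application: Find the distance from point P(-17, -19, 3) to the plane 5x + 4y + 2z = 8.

distance = |a·x₀ + b·y₀ + c·z₀ - d| / √(a² + b² + c²)
  = |5·(-17) + 4·(-19) + 2·3 - 8| / √(5² + 4² + 2²)
  = |-85 - 76 + 6 - 8| / √(25 + 16 + 4)
  = |-163| / √45
  = 163 / 6.708
  ≈ 24.3

24.3


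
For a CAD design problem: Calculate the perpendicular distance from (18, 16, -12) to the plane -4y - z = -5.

distance = |a·x₀ + b·y₀ + c·z₀ - d| / √(a² + b² + c²)
  = |0·18 + (-4)·16 + (-1)·(-12) - (-5)| / √(0² + (-4)² + (-1)²)
  = |0 - 64 + 12 + 5| / √(0 + 16 + 1)
  = |-47| / √17
  = 47 / 4.123
  ≈ 11.4

11.4


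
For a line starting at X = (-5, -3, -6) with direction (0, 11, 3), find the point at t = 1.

P(t) = X + t·d
  = (-5 + 0·1, -3 + 11·1, -6 + 3·1)
  = (-5 + 0, -3 + 11, -6 + 3)
  = (-5, 8, -3)

(-5, 8, -3)


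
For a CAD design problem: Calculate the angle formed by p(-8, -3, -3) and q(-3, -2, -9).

p·q = (-8)·(-3) + (-3)·(-2) + (-3)·(-9) = 24 + 6 + 27 = 57
|p| = √((-8)² + (-3)² + (-3)²) = √82 ≈ 9.055
|q| = √((-3)² + (-2)² + (-9)²) = √94 ≈ 9.695
cos θ = (p·q)/(|p||q|) = 57/(9.055·9.695) ≈ 0.6492
θ = arccos(0.6492) ≈ 49.52°

49.52°


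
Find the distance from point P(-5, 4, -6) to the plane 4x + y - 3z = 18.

distance = |a·x₀ + b·y₀ + c·z₀ - d| / √(a² + b² + c²)
  = |4·(-5) + 1·4 + (-3)·(-6) - 18| / √(4² + 1² + (-3)²)
  = |-20 + 4 + 18 - 18| / √(16 + 1 + 9)
  = |-16| / √26
  = 16 / 5.099
  ≈ 3.138

3.138


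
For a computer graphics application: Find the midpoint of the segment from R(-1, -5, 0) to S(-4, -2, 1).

M = ((x₁+x₂)/2, (y₁+y₂)/2, (z₁+z₂)/2)
  = ((-1 - 4)/2, (-5 - 2)/2, (0 + 1)/2)
  = (-5/2, -7/2, 1/2)
  = (-2.5, -3.5, 0.5)

(-2.5, -3.5, 0.5)


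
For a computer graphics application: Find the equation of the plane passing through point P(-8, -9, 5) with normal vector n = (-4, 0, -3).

The plane through P with normal n = (a, b, c) satisfies n·(r - P) = 0,
i.e. ax + by + cz = a·x₀ + b·y₀ + c·z₀.
d = (-4)·(-8) + 0·(-9) + (-3)·5
  = 32 + 0 - 15
  = 17
Equation: -4x - 3z = 17

-4x - 3z = 17


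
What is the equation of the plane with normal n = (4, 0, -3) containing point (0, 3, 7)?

The plane through P with normal n = (a, b, c) satisfies n·(r - P) = 0,
i.e. ax + by + cz = a·x₀ + b·y₀ + c·z₀.
d = 4·0 + 0·3 + (-3)·7
  = 0 + 0 - 21
  = -21
Equation: 4x - 3z = -21

4x - 3z = -21


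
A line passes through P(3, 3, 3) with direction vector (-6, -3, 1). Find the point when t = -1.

P(t) = P + t·d
  = (3 + (-6)·(-1), 3 + (-3)·(-1), 3 + 1·(-1))
  = (3 + 6, 3 + 3, 3 - 1)
  = (9, 6, 2)

(9, 6, 2)


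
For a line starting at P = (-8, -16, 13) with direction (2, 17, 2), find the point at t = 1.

P(t) = P + t·d
  = (-8 + 2·1, -16 + 17·1, 13 + 2·1)
  = (-8 + 2, -16 + 17, 13 + 2)
  = (-6, 1, 15)

(-6, 1, 15)


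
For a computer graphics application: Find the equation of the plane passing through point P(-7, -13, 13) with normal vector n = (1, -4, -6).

The plane through P with normal n = (a, b, c) satisfies n·(r - P) = 0,
i.e. ax + by + cz = a·x₀ + b·y₀ + c·z₀.
d = 1·(-7) + (-4)·(-13) + (-6)·13
  = -7 + 52 - 78
  = -33
Equation: x - 4y - 6z = -33

x - 4y - 6z = -33


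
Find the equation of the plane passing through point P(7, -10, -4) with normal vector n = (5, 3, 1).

The plane through P with normal n = (a, b, c) satisfies n·(r - P) = 0,
i.e. ax + by + cz = a·x₀ + b·y₀ + c·z₀.
d = 5·7 + 3·(-10) + 1·(-4)
  = 35 - 30 - 4
  = 1
Equation: 5x + 3y + z = 1

5x + 3y + z = 1


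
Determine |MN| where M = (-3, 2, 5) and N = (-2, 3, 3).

d = √[(x₂-x₁)² + (y₂-y₁)² + (z₂-z₁)²]
  = √[1² + 1² + (-2)²]
  = √[1 + 1 + 4]
  = √6
  ≈ 2.449

2.449


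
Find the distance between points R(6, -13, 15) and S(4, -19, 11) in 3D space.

d = √[(x₂-x₁)² + (y₂-y₁)² + (z₂-z₁)²]
  = √[(-2)² + (-6)² + (-4)²]
  = √[4 + 36 + 16]
  = √56
  ≈ 7.483

7.483


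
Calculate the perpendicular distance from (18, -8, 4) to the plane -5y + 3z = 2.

distance = |a·x₀ + b·y₀ + c·z₀ - d| / √(a² + b² + c²)
  = |0·18 + (-5)·(-8) + 3·4 - 2| / √(0² + (-5)² + 3²)
  = |0 + 40 + 12 - 2| / √(0 + 25 + 9)
  = |50| / √34
  = 50 / 5.831
  ≈ 8.575

8.575


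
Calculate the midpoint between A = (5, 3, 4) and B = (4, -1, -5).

M = ((x₁+x₂)/2, (y₁+y₂)/2, (z₁+z₂)/2)
  = ((5 + 4)/2, (3 - 1)/2, (4 - 5)/2)
  = (9/2, 2/2, -1/2)
  = (4.5, 1, -0.5)

(4.5, 1, -0.5)


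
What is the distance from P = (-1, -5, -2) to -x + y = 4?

distance = |a·x₀ + b·y₀ + c·z₀ - d| / √(a² + b² + c²)
  = |(-1)·(-1) + 1·(-5) + 0·(-2) - 4| / √((-1)² + 1² + 0²)
  = |1 - 5 + 0 - 4| / √(1 + 1 + 0)
  = |-8| / √2
  = 8 / 1.414
  ≈ 5.657

5.657


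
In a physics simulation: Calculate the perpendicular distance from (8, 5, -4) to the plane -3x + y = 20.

distance = |a·x₀ + b·y₀ + c·z₀ - d| / √(a² + b² + c²)
  = |(-3)·8 + 1·5 + 0·(-4) - 20| / √((-3)² + 1² + 0²)
  = |-24 + 5 + 0 - 20| / √(9 + 1 + 0)
  = |-39| / √10
  = 39 / 3.162
  ≈ 12.33

12.33


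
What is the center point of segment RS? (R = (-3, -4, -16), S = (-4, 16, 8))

M = ((x₁+x₂)/2, (y₁+y₂)/2, (z₁+z₂)/2)
  = ((-3 - 4)/2, (-4 + 16)/2, (-16 + 8)/2)
  = (-7/2, 12/2, -8/2)
  = (-3.5, 6, -4)

(-3.5, 6, -4)


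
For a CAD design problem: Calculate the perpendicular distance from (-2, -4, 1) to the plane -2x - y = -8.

distance = |a·x₀ + b·y₀ + c·z₀ - d| / √(a² + b² + c²)
  = |(-2)·(-2) + (-1)·(-4) + 0·1 - (-8)| / √((-2)² + (-1)² + 0²)
  = |4 + 4 + 0 + 8| / √(4 + 1 + 0)
  = |16| / √5
  = 16 / 2.236
  ≈ 7.155

7.155


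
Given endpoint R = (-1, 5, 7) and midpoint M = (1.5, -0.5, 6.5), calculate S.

S = 2M - R
  = (2·1.5 - (-1), 2·(-0.5) - 5, 2·6.5 - 7)
  = (3 + 1, -1 - 5, 13 - 7)
  = (4, -6, 6)

(4, -6, 6)


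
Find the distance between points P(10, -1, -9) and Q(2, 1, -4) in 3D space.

d = √[(x₂-x₁)² + (y₂-y₁)² + (z₂-z₁)²]
  = √[(-8)² + 2² + 5²]
  = √[64 + 4 + 25]
  = √93
  ≈ 9.644

9.644


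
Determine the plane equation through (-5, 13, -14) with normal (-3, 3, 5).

The plane through P with normal n = (a, b, c) satisfies n·(r - P) = 0,
i.e. ax + by + cz = a·x₀ + b·y₀ + c·z₀.
d = (-3)·(-5) + 3·13 + 5·(-14)
  = 15 + 39 - 70
  = -16
Equation: -3x + 3y + 5z = -16

-3x + 3y + 5z = -16


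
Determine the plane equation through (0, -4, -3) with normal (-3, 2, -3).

The plane through P with normal n = (a, b, c) satisfies n·(r - P) = 0,
i.e. ax + by + cz = a·x₀ + b·y₀ + c·z₀.
d = (-3)·0 + 2·(-4) + (-3)·(-3)
  = 0 - 8 + 9
  = 1
Equation: -3x + 2y - 3z = 1

-3x + 2y - 3z = 1


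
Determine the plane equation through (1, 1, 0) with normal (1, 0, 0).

The plane through P with normal n = (a, b, c) satisfies n·(r - P) = 0,
i.e. ax + by + cz = a·x₀ + b·y₀ + c·z₀.
d = 1·1 + 0·1 + 0·0
  = 1 + 0 + 0
  = 1
Equation: x = 1

x = 1


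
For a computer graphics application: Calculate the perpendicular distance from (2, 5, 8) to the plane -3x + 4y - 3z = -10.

distance = |a·x₀ + b·y₀ + c·z₀ - d| / √(a² + b² + c²)
  = |(-3)·2 + 4·5 + (-3)·8 - (-10)| / √((-3)² + 4² + (-3)²)
  = |-6 + 20 - 24 + 10| / √(9 + 16 + 9)
  = |0| / √34
  = 0 / 5.831
  ≈ 0

0


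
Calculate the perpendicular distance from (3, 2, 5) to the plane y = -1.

distance = |a·x₀ + b·y₀ + c·z₀ - d| / √(a² + b² + c²)
  = |0·3 + 1·2 + 0·5 - (-1)| / √(0² + 1² + 0²)
  = |0 + 2 + 0 + 1| / √(0 + 1 + 0)
  = |3| / √1
  = 3 / 1
  ≈ 3

3
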